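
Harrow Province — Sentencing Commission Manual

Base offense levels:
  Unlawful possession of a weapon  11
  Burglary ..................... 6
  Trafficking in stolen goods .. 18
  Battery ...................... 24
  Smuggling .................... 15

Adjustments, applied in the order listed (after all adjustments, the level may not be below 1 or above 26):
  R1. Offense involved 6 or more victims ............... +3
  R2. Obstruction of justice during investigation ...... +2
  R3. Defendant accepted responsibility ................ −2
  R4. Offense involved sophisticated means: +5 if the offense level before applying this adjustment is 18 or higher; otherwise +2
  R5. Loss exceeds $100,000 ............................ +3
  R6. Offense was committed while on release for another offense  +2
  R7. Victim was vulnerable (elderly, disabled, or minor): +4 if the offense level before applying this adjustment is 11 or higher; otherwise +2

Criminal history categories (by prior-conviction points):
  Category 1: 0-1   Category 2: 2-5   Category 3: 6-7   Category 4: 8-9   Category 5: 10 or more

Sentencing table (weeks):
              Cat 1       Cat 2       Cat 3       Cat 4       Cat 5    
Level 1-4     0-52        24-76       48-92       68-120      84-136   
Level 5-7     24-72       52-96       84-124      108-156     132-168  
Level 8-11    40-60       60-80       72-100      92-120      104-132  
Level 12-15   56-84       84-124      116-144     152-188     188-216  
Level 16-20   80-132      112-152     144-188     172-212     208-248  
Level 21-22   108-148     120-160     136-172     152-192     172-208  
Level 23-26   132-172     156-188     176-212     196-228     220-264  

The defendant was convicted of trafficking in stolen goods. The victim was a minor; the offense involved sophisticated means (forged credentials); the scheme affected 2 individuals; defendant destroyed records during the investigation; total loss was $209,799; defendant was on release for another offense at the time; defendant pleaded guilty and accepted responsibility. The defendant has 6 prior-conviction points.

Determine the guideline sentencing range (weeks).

Base offense level for trafficking in stolen goods: 18.
R2 applies: 18 + 2 = 20.
R3 applies: 20 − 2 = 18.
R4 applies (level before this adjustment is 18 ≥ 18, so +5): 18 + 5 = 23.
R5 applies: 23 + 3 = 26.
R6 applies: 26 + 2 = 28.
R7 applies (level before this adjustment is 28 ≥ 11, so +4): 28 + 4 = 32.
Level 32 exceeds the maximum of 26; capped at 26.
Final offense level: 26.
Criminal history: 6 prior points → Category 3 (6-7).
Level 26 falls in the 23-26 band.
Grid: Level 23-26 × Category 3 = 176-212 weeks.

176-212 weeks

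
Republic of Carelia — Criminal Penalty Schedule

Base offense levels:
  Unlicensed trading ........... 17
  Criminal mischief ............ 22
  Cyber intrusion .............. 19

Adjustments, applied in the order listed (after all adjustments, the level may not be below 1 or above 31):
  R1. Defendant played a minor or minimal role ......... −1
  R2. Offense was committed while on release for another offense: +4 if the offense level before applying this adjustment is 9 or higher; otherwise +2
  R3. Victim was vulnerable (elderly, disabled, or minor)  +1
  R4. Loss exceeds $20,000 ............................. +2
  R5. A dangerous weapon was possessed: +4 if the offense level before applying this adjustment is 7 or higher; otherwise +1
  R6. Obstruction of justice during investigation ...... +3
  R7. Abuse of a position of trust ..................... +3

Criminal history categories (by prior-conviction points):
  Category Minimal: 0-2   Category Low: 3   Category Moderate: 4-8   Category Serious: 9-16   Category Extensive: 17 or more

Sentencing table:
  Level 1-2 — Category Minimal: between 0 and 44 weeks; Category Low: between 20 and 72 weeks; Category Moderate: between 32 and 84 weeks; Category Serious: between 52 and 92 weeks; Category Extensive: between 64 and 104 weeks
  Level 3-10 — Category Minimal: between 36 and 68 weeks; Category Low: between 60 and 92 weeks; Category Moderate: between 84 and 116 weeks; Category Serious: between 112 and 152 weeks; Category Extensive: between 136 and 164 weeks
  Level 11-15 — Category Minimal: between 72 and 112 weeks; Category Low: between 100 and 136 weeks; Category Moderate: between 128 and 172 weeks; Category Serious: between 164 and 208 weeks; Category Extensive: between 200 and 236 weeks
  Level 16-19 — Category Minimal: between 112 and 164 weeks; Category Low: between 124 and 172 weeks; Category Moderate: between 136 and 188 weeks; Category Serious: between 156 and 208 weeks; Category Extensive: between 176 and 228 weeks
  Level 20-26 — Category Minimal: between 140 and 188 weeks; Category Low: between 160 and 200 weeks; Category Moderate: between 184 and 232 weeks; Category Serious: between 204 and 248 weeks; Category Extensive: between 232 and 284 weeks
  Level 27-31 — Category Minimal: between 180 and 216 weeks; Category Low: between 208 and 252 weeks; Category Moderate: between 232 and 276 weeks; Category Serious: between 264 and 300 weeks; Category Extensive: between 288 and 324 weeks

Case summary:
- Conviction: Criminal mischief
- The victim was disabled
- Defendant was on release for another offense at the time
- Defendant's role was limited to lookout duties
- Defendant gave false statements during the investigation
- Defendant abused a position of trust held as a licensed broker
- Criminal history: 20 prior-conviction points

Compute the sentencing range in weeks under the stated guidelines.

Base offense level for criminal mischief: 22.
R1 applies: 22 − 1 = 21.
R2 applies (level before this adjustment is 21 ≥ 9, so +4): 21 + 4 = 25.
R3 applies: 25 + 1 = 26.
R4 does not apply.
R6 applies: 26 + 3 = 29.
R7 applies: 29 + 3 = 32.
Level 32 exceeds the maximum of 31; capped at 31.
Final offense level: 31.
Criminal history: 20 prior points → Category Extensive (17+).
Level 31 falls in the 27-31 band.
Grid: Level 27-31 × Category Extensive = 288-324 weeks.

288-324 weeks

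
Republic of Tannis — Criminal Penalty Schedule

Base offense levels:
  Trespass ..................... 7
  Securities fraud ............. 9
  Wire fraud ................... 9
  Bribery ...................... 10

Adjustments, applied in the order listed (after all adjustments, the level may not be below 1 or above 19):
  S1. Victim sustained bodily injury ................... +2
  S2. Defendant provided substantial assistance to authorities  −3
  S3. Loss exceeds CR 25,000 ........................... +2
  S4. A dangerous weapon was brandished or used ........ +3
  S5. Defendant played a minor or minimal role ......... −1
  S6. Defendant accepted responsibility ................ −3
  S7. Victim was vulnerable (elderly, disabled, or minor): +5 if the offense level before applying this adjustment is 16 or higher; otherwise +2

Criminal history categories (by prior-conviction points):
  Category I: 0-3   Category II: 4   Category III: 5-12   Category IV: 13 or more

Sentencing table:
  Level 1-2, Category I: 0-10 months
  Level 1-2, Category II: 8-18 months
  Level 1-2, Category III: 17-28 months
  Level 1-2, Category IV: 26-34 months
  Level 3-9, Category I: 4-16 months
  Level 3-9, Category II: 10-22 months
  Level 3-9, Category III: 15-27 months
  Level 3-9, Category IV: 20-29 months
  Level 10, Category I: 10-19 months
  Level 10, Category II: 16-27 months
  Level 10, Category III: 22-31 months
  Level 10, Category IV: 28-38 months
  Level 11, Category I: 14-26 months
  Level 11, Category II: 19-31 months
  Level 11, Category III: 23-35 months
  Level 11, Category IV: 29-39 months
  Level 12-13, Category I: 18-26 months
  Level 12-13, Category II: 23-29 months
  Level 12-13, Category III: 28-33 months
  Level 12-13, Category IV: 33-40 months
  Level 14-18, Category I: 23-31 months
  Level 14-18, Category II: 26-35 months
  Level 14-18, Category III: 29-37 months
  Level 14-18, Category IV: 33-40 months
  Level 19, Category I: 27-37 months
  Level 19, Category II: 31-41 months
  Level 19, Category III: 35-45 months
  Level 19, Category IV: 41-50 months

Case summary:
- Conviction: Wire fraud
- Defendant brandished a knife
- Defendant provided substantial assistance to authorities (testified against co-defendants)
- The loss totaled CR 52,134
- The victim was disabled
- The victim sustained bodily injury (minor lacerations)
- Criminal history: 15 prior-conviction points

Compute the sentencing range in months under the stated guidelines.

33-40 months

Base offense level for wire fraud: 9.
S1 applies: 9 + 2 = 11.
S2 applies: 11 − 3 = 8.
S3 applies: 8 + 2 = 10.
S4 applies: 10 + 3 = 13.
S6 does not apply.
S7 applies (level before this adjustment is 13 < 16, so +2): 13 + 2 = 15.
Final offense level: 15.
Criminal history: 15 prior points → Category IV (13+).
Level 15 falls in the 14-18 band.
Grid: Level 14-18 × Category IV = 33-40 months.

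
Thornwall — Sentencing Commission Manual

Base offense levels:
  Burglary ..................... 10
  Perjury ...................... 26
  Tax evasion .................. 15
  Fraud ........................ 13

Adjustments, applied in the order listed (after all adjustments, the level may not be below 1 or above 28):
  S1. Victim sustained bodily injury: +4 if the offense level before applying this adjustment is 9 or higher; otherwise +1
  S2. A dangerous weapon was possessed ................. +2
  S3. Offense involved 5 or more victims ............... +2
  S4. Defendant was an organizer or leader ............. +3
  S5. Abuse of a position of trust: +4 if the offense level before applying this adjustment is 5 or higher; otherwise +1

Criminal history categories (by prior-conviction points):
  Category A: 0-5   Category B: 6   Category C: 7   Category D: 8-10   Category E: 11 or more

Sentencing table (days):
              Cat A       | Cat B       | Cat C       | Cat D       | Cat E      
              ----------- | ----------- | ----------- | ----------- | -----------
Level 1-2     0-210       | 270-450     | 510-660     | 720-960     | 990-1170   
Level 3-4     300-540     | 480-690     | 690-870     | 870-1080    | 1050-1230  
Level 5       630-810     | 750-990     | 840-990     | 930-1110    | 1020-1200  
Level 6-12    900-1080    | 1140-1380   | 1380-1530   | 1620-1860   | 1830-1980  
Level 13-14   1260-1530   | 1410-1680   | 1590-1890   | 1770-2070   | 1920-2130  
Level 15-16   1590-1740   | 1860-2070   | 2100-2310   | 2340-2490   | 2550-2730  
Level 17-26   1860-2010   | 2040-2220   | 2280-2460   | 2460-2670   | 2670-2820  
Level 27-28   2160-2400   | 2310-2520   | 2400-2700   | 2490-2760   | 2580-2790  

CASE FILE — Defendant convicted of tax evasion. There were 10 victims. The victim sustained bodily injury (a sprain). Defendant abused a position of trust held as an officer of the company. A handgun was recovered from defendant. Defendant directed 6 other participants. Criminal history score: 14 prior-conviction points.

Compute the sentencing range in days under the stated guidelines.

2580-2790 days

Base offense level for tax evasion: 15.
S1 applies (level before this adjustment is 15 ≥ 9, so +4): 15 + 4 = 19.
S2 applies: 19 + 2 = 21.
S3 applies: 21 + 2 = 23.
S4 applies: 23 + 3 = 26.
S5 applies (level before this adjustment is 26 ≥ 5, so +4): 26 + 4 = 30.
Level 30 exceeds the maximum of 28; capped at 28.
Final offense level: 28.
Criminal history: 14 prior points → Category E (11+).
Level 28 falls in the 27-28 band.
Grid: Level 27-28 × Category E = 2580-2790 days.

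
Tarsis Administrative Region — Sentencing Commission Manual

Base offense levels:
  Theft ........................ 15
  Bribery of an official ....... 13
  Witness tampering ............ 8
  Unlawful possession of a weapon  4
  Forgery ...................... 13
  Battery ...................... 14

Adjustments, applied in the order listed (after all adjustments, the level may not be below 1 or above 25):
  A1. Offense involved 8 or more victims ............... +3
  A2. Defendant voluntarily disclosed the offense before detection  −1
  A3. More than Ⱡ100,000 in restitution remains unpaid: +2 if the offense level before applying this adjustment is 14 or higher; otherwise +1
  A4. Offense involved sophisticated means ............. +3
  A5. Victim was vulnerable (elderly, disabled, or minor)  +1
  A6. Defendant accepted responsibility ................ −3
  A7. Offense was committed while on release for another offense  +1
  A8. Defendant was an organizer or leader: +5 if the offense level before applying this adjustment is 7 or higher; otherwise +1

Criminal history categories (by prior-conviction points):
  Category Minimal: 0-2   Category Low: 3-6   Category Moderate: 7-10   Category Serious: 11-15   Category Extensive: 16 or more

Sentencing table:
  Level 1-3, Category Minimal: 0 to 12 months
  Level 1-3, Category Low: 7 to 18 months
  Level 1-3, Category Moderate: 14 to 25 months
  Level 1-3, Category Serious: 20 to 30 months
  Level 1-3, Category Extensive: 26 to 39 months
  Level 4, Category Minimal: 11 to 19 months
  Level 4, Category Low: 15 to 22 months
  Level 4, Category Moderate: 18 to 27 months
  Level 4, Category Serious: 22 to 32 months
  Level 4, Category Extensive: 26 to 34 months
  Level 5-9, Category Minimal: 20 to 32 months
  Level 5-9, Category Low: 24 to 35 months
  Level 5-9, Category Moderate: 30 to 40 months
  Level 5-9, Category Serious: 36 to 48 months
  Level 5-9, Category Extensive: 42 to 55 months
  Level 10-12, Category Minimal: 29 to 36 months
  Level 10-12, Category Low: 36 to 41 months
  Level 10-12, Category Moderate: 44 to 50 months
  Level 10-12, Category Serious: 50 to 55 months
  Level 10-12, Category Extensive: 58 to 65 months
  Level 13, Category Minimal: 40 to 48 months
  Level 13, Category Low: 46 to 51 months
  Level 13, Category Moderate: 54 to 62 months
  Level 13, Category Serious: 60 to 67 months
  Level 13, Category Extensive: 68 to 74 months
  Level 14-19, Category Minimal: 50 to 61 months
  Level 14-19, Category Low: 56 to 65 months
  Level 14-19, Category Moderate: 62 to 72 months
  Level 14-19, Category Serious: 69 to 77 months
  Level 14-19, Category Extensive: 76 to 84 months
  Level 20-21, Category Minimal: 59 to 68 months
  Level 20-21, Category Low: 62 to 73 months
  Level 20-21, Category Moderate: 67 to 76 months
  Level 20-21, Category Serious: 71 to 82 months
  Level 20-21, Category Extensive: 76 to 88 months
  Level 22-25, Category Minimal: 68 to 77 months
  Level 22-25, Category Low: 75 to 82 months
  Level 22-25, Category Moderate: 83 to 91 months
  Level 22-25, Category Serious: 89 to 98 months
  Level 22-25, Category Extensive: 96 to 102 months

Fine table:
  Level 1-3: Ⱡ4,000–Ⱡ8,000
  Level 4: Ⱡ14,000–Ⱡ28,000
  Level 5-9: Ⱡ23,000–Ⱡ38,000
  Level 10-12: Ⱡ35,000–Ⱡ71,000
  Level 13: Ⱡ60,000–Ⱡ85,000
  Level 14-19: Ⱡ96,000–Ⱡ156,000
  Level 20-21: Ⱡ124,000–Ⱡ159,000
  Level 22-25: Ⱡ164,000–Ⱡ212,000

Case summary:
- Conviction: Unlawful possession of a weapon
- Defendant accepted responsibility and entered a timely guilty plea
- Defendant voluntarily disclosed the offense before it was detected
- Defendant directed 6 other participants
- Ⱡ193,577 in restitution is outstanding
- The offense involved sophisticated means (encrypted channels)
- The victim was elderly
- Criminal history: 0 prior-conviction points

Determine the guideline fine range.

Base offense level for unlawful possession of a weapon: 4.
A1 does not apply.
A2 applies: 4 − 1 = 3.
A3 applies (level before this adjustment is 3 < 14, so +1): 3 + 1 = 4.
A4 applies: 4 + 3 = 7.
A5 applies: 7 + 1 = 8.
A6 applies: 8 − 3 = 5.
A7 does not apply.
A8 applies (level before this adjustment is 5 < 7, so +1): 5 + 1 = 6.
Final offense level: 6.
Level 6 falls in the 5-9 band.
Fine table: Level 5-9 → Ⱡ23,000–Ⱡ38,000.

Ⱡ23,000–Ⱡ38,000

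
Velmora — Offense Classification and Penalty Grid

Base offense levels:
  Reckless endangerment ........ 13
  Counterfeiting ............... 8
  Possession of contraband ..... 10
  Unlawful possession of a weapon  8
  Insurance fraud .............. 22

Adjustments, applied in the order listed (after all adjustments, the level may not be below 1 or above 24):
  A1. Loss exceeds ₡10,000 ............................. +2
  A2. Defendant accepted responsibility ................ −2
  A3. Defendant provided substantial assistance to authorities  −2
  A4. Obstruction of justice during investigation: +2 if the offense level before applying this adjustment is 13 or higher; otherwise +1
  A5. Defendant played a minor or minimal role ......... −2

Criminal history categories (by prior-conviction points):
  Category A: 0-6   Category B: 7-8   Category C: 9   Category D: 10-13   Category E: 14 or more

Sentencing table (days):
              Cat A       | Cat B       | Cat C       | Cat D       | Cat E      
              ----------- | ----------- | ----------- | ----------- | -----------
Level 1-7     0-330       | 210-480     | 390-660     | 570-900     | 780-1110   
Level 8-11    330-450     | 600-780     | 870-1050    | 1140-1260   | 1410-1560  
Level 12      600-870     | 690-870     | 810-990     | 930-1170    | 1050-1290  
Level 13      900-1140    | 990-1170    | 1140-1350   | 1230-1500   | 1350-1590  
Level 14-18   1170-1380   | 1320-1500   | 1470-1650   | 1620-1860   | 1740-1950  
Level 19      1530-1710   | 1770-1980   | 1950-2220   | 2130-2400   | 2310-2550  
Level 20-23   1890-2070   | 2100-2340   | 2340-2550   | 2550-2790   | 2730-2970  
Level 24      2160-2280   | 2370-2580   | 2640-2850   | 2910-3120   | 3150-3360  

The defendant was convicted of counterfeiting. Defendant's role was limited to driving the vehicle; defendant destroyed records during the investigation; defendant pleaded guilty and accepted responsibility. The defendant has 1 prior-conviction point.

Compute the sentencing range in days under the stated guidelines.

0-330 days

Base offense level for counterfeiting: 8.
A2 applies: 8 − 2 = 6.
A4 applies (level before this adjustment is 6 < 13, so +1): 6 + 1 = 7.
A5 applies: 7 − 2 = 5.
Final offense level: 5.
Criminal history: 1 prior point → Category A (0-6).
Level 5 falls in the 1-7 band.
Grid: Level 1-7 × Category A = 0-330 days.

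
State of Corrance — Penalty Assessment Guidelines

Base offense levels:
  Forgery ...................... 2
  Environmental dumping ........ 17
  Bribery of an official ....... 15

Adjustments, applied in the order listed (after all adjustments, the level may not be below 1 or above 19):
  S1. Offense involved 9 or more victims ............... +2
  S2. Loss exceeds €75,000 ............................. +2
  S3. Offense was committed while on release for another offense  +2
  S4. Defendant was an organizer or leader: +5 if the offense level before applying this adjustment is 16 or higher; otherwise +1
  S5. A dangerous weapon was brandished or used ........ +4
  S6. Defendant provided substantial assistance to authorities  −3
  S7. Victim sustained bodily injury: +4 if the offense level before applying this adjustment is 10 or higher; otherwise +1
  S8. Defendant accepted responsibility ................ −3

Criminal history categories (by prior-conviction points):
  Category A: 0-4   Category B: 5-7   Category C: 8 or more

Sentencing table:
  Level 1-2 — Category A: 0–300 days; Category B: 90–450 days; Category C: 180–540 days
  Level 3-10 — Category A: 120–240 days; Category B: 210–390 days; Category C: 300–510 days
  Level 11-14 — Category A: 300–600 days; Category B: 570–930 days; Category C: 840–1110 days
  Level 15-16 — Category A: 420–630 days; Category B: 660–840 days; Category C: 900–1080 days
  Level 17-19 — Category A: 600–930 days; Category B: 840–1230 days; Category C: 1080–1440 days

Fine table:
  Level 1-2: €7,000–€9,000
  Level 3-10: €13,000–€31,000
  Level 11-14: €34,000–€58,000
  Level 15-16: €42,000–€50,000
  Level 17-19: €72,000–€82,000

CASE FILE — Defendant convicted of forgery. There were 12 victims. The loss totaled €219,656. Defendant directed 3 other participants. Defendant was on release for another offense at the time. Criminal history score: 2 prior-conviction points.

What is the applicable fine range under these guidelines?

€13,000–€31,000

Base offense level for forgery: 2.
S1 applies: 2 + 2 = 4.
S2 applies: 4 + 2 = 6.
S3 applies: 6 + 2 = 8.
S4 applies (level before this adjustment is 8 < 16, so +1): 8 + 1 = 9.
S6 does not apply.
Final offense level: 9.
Level 9 falls in the 3-10 band.
Fine table: Level 3-10 → €13,000–€31,000.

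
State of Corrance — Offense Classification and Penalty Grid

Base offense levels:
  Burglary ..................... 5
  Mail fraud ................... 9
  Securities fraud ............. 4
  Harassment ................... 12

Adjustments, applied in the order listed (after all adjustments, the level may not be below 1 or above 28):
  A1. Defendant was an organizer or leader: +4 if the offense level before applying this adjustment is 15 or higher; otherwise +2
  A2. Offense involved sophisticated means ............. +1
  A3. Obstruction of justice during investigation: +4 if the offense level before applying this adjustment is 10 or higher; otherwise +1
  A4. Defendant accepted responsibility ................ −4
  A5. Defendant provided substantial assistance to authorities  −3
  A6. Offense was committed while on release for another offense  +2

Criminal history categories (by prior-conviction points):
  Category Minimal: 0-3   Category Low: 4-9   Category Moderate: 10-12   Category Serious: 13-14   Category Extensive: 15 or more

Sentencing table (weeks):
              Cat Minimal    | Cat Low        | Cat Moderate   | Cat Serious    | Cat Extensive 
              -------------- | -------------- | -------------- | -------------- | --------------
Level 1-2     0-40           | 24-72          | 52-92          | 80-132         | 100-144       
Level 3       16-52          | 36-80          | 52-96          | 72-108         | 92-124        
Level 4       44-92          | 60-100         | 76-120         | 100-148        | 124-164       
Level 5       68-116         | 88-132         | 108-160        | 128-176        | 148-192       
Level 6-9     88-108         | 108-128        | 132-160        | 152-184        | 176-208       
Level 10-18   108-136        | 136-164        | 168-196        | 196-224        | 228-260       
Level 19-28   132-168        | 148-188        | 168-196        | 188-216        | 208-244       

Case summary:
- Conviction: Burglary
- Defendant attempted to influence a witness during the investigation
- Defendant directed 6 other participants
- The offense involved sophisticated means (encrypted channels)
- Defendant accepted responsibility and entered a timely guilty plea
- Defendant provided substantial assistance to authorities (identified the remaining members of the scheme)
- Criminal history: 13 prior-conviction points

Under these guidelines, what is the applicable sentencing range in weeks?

80-132 weeks

Base offense level for burglary: 5.
A1 applies (level before this adjustment is 5 < 15, so +2): 5 + 2 = 7.
A2 applies: 7 + 1 = 8.
A3 applies (level before this adjustment is 8 < 10, so +1): 8 + 1 = 9.
A4 applies: 9 − 4 = 5.
A5 applies: 5 − 3 = 2.
A6 does not apply.
Final offense level: 2.
Criminal history: 13 prior points → Category Serious (13-14).
Level 2 falls in the 1-2 band.
Grid: Level 1-2 × Category Serious = 80-132 weeks.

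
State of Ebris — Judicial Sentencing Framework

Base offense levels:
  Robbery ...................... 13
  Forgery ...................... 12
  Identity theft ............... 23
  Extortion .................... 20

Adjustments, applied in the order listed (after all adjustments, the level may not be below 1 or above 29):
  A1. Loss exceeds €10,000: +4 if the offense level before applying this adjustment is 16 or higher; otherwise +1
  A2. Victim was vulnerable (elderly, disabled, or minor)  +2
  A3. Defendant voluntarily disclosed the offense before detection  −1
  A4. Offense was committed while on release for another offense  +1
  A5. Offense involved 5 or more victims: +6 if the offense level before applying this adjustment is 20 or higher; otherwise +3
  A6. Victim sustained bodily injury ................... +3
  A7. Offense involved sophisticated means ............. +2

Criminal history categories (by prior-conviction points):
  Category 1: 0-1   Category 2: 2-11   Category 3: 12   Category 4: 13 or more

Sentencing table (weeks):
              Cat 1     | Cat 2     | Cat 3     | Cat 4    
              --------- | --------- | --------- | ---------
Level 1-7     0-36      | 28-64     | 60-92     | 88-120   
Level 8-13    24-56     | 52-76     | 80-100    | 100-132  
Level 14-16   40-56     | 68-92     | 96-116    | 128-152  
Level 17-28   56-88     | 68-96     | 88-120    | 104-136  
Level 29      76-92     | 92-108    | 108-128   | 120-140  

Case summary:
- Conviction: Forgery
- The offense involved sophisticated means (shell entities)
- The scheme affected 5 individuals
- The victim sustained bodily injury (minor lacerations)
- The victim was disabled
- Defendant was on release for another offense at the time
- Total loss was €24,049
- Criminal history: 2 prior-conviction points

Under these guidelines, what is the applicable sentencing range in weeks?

Base offense level for forgery: 12.
A1 applies (level before this adjustment is 12 < 16, so +1): 12 + 1 = 13.
A2 applies: 13 + 2 = 15.
A4 applies: 15 + 1 = 16.
A5 applies (level before this adjustment is 16 < 20, so +3): 16 + 3 = 19.
A6 applies: 19 + 3 = 22.
A7 applies: 22 + 2 = 24.
Final offense level: 24.
Criminal history: 2 prior points → Category 2 (2-11).
Level 24 falls in the 17-28 band.
Grid: Level 17-28 × Category 2 = 68-96 weeks.

68-96 weeks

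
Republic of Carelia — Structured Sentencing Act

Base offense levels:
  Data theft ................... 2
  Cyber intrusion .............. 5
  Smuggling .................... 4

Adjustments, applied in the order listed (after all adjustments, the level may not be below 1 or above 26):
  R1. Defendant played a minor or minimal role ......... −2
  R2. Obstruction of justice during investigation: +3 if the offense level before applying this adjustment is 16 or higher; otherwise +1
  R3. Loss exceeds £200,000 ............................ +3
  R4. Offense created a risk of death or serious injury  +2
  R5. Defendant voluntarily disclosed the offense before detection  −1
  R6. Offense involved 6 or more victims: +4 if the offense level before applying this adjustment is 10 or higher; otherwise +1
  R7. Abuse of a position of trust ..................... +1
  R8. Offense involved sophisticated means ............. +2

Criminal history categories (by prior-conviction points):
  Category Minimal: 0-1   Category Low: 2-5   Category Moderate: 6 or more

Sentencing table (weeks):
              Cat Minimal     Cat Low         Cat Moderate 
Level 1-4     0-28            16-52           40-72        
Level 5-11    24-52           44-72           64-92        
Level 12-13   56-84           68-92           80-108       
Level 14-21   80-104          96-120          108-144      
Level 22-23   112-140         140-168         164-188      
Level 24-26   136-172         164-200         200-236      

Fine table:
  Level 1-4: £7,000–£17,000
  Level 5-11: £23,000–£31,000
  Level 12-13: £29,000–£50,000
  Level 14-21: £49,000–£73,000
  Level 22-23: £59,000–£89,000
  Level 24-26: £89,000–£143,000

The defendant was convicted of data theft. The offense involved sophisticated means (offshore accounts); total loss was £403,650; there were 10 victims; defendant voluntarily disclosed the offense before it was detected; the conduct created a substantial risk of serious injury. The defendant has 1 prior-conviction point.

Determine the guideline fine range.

Base offense level for data theft: 2.
R1 does not apply.
R2 does not apply.
R3 applies: 2 + 3 = 5.
R4 applies: 5 + 2 = 7.
R5 applies: 7 − 1 = 6.
R6 applies (level before this adjustment is 6 < 10, so +1): 6 + 1 = 7.
R7 does not apply.
R8 applies: 7 + 2 = 9.
Final offense level: 9.
Level 9 falls in the 5-11 band.
Fine table: Level 5-11 → £23,000–£31,000.

£23,000–£31,000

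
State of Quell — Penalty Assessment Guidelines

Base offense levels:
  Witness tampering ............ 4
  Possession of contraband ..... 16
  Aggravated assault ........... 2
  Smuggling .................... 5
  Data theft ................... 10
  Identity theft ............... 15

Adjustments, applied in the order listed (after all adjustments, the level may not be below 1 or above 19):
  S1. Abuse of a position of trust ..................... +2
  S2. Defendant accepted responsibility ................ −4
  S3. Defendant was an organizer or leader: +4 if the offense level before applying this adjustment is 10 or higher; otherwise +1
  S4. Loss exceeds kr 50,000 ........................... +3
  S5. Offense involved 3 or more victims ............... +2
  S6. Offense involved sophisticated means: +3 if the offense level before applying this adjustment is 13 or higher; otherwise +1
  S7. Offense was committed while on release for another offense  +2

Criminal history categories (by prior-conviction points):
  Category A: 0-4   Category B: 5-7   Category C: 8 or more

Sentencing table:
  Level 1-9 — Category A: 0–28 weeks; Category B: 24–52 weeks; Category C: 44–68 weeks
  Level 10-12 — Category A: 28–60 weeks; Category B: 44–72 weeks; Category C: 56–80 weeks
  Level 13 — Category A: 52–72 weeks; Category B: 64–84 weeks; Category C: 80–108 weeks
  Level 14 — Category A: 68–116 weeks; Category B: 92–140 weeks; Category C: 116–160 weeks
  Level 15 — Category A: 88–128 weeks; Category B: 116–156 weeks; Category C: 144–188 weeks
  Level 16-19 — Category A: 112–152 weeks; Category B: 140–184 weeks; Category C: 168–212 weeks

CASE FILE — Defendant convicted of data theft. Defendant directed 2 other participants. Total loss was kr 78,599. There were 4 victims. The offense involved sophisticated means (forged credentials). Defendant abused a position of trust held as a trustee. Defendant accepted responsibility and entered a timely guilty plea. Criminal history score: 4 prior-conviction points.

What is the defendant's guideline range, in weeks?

Base offense level for data theft: 10.
S1 applies: 10 + 2 = 12.
S2 applies: 12 − 4 = 8.
S3 applies (level before this adjustment is 8 < 10, so +1): 8 + 1 = 9.
S4 applies: 9 + 3 = 12.
S5 applies: 12 + 2 = 14.
S6 applies (level before this adjustment is 14 ≥ 13, so +3): 14 + 3 = 17.
S7 does not apply.
Final offense level: 17.
Criminal history: 4 prior points → Category A (0-4).
Level 17 falls in the 16-19 band.
Grid: Level 16-19 × Category A = 112-152 weeks.

112-152 weeks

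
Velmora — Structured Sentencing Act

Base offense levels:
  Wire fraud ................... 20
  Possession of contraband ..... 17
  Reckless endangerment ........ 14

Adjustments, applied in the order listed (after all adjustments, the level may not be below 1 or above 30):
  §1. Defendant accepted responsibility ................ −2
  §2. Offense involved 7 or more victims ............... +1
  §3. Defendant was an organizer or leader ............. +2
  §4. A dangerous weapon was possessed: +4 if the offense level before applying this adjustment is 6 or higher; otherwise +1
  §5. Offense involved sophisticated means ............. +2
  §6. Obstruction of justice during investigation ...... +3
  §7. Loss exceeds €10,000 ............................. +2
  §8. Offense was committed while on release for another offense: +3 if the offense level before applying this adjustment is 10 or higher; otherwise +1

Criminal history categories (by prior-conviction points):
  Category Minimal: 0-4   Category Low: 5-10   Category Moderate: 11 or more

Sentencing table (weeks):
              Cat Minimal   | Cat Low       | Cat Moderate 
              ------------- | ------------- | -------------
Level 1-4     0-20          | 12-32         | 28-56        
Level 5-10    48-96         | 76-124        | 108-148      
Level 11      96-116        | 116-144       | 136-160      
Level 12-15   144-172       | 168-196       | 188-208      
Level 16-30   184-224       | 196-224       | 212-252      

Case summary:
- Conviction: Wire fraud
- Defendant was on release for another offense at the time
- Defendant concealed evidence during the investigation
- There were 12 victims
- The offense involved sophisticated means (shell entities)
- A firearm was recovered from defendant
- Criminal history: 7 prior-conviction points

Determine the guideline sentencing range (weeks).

Base offense level for wire fraud: 20.
§1 does not apply.
§2 applies: 20 + 1 = 21.
§4 applies (level before this adjustment is 21 ≥ 6, so +4): 21 + 4 = 25.
§5 applies: 25 + 2 = 27.
§6 applies: 27 + 3 = 30.
§8 applies (level before this adjustment is 30 ≥ 10, so +3): 30 + 3 = 33.
Level 33 exceeds the maximum of 30; capped at 30.
Final offense level: 30.
Criminal history: 7 prior points → Category Low (5-10).
Level 30 falls in the 16-30 band.
Grid: Level 16-30 × Category Low = 196-224 weeks.

196-224 weeks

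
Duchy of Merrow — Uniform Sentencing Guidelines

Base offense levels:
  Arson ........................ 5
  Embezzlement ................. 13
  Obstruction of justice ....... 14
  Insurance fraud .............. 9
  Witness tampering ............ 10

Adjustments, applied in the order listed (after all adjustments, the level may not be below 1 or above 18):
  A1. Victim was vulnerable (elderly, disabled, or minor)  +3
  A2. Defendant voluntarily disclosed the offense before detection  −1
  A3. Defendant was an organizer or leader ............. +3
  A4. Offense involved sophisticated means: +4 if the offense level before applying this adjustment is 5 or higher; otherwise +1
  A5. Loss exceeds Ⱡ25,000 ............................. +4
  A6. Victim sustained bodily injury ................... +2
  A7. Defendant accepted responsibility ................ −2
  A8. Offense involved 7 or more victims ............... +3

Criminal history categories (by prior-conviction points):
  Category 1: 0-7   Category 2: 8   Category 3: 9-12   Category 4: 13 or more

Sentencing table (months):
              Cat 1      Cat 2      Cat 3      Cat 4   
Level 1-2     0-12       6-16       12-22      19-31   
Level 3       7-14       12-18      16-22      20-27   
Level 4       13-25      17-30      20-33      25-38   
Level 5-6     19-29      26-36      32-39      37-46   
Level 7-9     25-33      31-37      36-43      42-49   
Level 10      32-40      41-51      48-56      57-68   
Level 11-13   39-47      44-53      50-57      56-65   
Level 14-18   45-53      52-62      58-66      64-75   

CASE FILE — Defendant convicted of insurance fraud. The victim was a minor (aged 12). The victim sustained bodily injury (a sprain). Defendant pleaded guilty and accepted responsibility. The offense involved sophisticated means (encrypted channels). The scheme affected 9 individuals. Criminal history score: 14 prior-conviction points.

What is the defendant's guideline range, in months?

64-75 months

Base offense level for insurance fraud: 9.
A1 applies: 9 + 3 = 12.
A2 does not apply.
A4 applies (level before this adjustment is 12 ≥ 5, so +4): 12 + 4 = 16.
A5 does not apply.
A6 applies: 16 + 2 = 18.
A7 applies: 18 − 2 = 16.
A8 applies: 16 + 3 = 19.
Level 19 exceeds the maximum of 18; capped at 18.
Final offense level: 18.
Criminal history: 14 prior points → Category 4 (13+).
Level 18 falls in the 14-18 band.
Grid: Level 14-18 × Category 4 = 64-75 months.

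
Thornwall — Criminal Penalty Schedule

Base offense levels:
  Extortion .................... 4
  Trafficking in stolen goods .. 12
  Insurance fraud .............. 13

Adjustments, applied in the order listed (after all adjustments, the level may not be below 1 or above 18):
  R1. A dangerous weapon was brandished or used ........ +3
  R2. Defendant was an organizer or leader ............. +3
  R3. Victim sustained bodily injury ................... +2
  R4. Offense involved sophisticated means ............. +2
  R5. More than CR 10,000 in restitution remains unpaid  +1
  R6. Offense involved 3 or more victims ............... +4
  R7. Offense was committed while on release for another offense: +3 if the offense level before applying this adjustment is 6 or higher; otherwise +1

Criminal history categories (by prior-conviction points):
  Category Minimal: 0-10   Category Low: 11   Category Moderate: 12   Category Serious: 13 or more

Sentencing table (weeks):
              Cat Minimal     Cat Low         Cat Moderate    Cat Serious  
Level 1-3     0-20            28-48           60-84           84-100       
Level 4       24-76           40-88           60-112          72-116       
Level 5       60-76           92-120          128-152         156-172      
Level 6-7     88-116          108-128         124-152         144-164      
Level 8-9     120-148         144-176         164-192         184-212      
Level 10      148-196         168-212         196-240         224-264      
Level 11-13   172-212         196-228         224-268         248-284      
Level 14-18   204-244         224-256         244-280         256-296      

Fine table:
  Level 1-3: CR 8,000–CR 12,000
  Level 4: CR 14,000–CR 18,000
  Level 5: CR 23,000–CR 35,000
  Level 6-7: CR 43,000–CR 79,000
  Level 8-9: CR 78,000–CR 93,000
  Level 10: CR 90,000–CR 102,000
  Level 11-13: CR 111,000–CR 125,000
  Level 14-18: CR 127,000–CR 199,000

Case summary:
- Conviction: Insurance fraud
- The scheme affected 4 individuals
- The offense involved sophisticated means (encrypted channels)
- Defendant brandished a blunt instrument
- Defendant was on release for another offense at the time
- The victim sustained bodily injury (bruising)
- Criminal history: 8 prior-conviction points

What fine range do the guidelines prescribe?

Base offense level for insurance fraud: 13.
R1 applies: 13 + 3 = 16.
R3 applies: 16 + 2 = 18.
R4 applies: 18 + 2 = 20.
R6 applies: 20 + 4 = 24.
R7 applies (level before this adjustment is 24 ≥ 6, so +3): 24 + 3 = 27.
Level 27 exceeds the maximum of 18; capped at 18.
Final offense level: 18.
Level 18 falls in the 14-18 band.
Fine table: Level 14-18 → CR 127,000–CR 199,000.

CR 127,000–CR 199,000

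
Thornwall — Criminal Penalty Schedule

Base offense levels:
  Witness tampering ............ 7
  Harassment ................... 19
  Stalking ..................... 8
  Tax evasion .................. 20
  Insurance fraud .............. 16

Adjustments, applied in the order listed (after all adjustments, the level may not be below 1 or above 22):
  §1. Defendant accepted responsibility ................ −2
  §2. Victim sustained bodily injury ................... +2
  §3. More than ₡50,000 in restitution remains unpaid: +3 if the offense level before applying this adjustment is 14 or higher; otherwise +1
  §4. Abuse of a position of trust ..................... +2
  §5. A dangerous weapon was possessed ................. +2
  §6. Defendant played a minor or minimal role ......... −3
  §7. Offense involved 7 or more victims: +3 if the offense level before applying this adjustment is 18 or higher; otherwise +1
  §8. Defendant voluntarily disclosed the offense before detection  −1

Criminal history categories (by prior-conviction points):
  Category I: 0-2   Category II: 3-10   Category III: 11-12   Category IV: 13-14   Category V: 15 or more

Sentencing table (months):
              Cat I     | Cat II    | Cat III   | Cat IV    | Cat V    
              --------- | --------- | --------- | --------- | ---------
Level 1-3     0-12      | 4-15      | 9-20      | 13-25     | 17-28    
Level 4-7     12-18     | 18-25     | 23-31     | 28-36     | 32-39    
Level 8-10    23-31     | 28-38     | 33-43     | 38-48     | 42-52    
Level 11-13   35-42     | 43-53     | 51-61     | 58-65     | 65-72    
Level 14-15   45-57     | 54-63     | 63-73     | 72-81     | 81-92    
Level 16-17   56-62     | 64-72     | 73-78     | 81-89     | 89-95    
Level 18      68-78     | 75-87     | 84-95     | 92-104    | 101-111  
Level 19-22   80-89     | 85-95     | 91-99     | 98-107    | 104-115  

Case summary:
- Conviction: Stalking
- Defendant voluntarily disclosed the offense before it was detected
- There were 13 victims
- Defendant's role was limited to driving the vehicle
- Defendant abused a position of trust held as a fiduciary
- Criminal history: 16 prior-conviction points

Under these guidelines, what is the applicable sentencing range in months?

Base offense level for stalking: 8.
§2 does not apply.
§3 does not apply.
§4 applies: 8 + 2 = 10.
§6 applies: 10 − 3 = 7.
§7 applies (level before this adjustment is 7 < 18, so +1): 7 + 1 = 8.
§8 applies: 8 − 1 = 7.
Final offense level: 7.
Criminal history: 16 prior points → Category V (15+).
Level 7 falls in the 4-7 band.
Grid: Level 4-7 × Category V = 32-39 months.

32-39 months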